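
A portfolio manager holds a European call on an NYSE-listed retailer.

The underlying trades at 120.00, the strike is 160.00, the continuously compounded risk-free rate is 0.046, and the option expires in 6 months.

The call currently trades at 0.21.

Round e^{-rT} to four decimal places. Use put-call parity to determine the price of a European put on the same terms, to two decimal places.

e^(−rT) = e^(−0.046·0.5) = 0.9773
Put-call parity: C − P = S − K·e^(−rT) = 120 − 160·0.9773 = 120 − 156.3680 = -36.3680
P = C − (C − P) = 0.21 − (-36.3680) = 36.5780

36.58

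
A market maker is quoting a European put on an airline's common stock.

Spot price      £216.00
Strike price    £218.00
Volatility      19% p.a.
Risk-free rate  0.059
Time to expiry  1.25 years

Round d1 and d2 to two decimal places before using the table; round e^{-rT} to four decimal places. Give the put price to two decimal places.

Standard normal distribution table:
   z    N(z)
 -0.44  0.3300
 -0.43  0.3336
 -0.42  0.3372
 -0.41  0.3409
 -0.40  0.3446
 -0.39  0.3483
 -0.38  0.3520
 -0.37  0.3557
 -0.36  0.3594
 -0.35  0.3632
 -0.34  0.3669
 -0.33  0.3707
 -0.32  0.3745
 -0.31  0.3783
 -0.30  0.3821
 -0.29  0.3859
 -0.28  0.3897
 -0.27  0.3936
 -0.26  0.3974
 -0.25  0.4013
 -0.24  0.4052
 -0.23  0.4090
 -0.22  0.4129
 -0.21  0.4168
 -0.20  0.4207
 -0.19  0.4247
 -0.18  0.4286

£11.56

σ√T = 0.19 × 1.1180 = 0.2124
d₁ = [ln(216/218) + (0.059 + 0.19²/2)·1.25] / 0.2124 = [-0.0092 + 0.0963] / 0.2124 = 0.4100 → 0.41
d₂ = d₁ − σ√T = 0.4100 − 0.2124 = 0.1976 → 0.20
e^(−rT) = e^(−0.059·1.25) = 0.9289
P = 218·0.9289·N(-0.20) − 216·N(-0.41) = 218·0.9289·0.4207 − 216·0.3409 = 85.1918 − 73.6344 = 11.5574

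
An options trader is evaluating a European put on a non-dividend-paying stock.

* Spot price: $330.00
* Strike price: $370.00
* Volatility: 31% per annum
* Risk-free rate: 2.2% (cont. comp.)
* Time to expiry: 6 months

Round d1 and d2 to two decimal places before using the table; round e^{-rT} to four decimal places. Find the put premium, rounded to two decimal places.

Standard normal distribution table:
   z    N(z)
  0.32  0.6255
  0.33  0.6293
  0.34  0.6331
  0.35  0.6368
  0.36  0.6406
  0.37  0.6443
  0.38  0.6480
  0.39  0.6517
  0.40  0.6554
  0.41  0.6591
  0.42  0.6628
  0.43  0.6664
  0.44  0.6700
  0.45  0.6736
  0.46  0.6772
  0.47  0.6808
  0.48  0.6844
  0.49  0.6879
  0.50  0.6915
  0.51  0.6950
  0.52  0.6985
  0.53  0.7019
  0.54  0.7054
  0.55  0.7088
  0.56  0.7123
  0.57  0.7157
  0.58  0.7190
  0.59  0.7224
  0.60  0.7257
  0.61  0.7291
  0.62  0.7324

$51.73

σ√T = 0.31 × 0.7071 = 0.2192
d₁ = [ln(330/370) + (0.022 + ½·0.31²)·0.5] / (σ√T) = (-0.1144 + 0.0350) / 0.2192 = -0.3622 ≈ -0.36
d₂ = -0.3622 − 0.2192 = -0.5814 ≈ -0.58
e^(−rT) = e^(−0.022·0.5) = 0.9891
N(−d₂) = N(0.58) = 0.7190;  N(−d₁) = N(0.36) = 0.6406
P = 370·0.9891·0.7190 − 330·0.6406 = 263.1303 − 211.3980 = 51.7323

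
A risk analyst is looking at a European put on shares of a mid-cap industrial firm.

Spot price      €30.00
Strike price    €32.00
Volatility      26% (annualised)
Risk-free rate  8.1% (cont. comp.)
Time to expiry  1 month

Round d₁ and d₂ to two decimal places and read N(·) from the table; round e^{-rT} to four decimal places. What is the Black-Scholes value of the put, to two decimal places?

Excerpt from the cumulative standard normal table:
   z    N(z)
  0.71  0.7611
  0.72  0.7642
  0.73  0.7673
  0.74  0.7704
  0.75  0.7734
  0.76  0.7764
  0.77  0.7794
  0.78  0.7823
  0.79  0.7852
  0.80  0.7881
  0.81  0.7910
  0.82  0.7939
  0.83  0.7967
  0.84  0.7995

σ√T = 0.26 × 0.2887 = 0.0751
d₁ = [ln(30/32) + (0.081 + 0.26²/2)·0.08333] / 0.0751 = [-0.0645 + 0.0096] / 0.0751 = -0.7324 which rounds to -0.73
d₂ = d₁ − σ√T = -0.7324 − 0.0751 = -0.8075 which rounds to -0.81
e^(−rT) = e^(−0.081·0.08333) = 0.9933
N(−d₂) = N(0.81) = 0.7910;  N(−d₁) = N(0.73) = 0.7673
P = 32·0.9933·0.7910 − 30·0.7673 = 25.1424 − 23.0190 = 2.1234

€2.12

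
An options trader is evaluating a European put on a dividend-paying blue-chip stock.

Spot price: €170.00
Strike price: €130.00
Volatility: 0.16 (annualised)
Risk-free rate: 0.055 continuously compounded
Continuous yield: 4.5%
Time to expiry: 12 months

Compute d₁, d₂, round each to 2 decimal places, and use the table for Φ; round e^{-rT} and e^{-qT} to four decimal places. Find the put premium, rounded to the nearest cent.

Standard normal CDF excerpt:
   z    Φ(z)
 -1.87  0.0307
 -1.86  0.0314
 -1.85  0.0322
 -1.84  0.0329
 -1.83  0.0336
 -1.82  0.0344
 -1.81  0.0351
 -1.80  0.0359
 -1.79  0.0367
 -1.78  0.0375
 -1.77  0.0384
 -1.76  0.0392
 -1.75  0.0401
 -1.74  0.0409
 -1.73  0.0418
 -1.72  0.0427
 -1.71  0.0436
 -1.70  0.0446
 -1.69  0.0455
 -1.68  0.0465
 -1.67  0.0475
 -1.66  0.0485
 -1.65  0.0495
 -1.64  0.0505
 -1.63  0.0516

€0.38

T = 1;  σ√T = 0.1600
d₁ = [ln(170/130) + (0.055 − 0.045 + 0.16²/2)·1] / 0.1600 = [0.2683 + 0.0228] / 0.1600 = 1.8191 ≈ 1.82
d₂ = d₁ − σ√T = 1.8191 − 0.1600 = 1.6591 ≈ 1.66
exp(−qT) = exp(−0.045·1) = 0.9560;  exp(−rT) = exp(−0.055·1) = 0.9465
N(−d₂) = N(-1.66) = 0.0485;  N(−d₁) = N(-1.82) = 0.0344
P = 130·0.9465·0.0485 − 170·0.9560·0.0344 = 5.9677 − 5.5907 = 0.3770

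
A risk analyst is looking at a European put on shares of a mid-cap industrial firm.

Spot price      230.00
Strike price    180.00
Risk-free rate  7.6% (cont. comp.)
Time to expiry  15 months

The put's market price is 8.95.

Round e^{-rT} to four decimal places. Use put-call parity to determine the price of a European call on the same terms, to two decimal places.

exp(−rT) = exp(−0.076·1.25) = 0.9094
Put-call parity: C − P = S − K·e^(−rT) = 230 − 180·0.9094 = 230 − 163.6920 = 66.3080
C = P + (C − P) = 8.95 + (66.3080) = 75.2580

75.26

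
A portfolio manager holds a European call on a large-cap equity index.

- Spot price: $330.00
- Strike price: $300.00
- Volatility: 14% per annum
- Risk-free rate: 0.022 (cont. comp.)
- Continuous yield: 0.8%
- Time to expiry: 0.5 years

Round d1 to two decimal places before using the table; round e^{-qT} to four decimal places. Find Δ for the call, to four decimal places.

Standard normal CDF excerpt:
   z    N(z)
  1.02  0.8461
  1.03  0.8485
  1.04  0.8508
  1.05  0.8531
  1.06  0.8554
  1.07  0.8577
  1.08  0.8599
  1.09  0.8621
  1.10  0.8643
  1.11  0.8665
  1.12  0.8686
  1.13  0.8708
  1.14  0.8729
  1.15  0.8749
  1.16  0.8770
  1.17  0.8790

T = 0.5;  σ√T = 0.0990
d₁ = [ln(330/300) + (0.022 − 0.008 + 0.14²/2)·0.5] / 0.0990 = [0.0953 + 0.0119] / 0.0990 = 1.0830 which rounds to 1.08
N(d₁) = N(1.08) = 0.8599
Δ_call = exp(−qT)·N(d₁) = 0.9960·0.8599 = 0.8565

0.8565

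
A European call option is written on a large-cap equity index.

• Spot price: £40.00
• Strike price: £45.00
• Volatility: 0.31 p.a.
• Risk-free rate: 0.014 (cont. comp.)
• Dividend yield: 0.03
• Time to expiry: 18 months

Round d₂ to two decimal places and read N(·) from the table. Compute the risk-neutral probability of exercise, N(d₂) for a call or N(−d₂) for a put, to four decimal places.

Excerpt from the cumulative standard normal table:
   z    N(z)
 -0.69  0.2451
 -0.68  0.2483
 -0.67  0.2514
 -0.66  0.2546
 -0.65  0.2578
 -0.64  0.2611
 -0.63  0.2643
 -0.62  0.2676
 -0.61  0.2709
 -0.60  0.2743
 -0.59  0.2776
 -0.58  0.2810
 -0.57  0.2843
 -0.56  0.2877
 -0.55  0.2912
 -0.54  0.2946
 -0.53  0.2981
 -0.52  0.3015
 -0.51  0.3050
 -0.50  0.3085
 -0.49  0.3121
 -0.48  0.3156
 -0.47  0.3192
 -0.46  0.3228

σ√T = 0.31 × 1.2247 = 0.3797
d₁ = [ln(40/45) + (0.014 − 0.03 + 0.31²/2)·1.5] / 0.3797 = [-0.1178 + 0.0481] / 0.3797 = -0.1836 → -0.18
d₂ = d₁ − σ√T = -0.1836 − 0.3797 = -0.5633 → -0.56
Pr(exercise) under Q = N(d₂) = 0.2877

0.2877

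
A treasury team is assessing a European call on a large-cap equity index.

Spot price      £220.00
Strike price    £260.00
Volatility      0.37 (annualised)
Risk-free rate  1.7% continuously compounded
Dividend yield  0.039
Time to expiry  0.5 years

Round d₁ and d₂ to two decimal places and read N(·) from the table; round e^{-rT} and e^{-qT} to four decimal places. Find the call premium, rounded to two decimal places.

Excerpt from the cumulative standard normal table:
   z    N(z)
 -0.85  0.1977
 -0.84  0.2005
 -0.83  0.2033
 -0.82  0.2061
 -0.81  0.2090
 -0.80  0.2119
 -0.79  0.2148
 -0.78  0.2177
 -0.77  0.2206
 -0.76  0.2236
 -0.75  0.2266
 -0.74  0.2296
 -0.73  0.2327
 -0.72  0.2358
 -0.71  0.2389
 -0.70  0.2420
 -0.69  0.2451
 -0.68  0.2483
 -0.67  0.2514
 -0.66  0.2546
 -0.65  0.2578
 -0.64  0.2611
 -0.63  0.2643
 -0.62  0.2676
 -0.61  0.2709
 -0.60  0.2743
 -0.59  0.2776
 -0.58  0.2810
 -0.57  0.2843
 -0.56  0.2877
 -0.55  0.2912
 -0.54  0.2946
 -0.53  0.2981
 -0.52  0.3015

£8.95

σ√T = 0.37·√0.5 = 0.2616
d₁ = [ln(220/260) + (0.017 − 0.039 + 0.37²/2)·0.5] / 0.2616 = [-0.1671 + 0.0232] / 0.2616 = -0.5497 which rounds to -0.55
d₂ = d₁ − σ√T = -0.5497 − 0.2616 = -0.8114 which rounds to -0.81
exp(−qT) = exp(−0.039·0.5) = 0.9807;  exp(−rT) = exp(−0.017·0.5) = 0.9915
N(d₁) = N(-0.55) = 0.2912;  N(d₂) = N(-0.81) = 0.2090
C = 220·0.9807·0.2912 − 260·0.9915·0.2090 = 62.8276 − 53.8781 = 8.9495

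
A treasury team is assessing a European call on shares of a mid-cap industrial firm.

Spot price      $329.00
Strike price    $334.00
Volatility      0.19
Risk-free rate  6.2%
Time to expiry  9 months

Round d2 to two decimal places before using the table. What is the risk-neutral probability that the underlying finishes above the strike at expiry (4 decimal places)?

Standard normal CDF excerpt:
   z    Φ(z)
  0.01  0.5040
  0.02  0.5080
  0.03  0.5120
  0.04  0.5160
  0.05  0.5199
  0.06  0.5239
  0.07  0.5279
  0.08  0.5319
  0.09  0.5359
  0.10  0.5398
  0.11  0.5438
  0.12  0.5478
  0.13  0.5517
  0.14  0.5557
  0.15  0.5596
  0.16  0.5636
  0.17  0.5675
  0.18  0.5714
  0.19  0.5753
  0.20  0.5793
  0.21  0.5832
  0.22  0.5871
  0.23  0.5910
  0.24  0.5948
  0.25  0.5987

T = 0.75;  σ√T = 0.1645
d₁ = [ln(329/334) + (0.062 + 0.19²/2)·0.75] / 0.1645 = [-0.0151 + 0.0600] / 0.1645 = 0.2732 ⇒ 0.27
d₂ = d₁ − σ√T = 0.2732 − 0.1645 = 0.1087 ⇒ 0.11
Risk-neutral Pr[S_T > K] = N(d₂) = N(0.11) = 0.5438

0.5438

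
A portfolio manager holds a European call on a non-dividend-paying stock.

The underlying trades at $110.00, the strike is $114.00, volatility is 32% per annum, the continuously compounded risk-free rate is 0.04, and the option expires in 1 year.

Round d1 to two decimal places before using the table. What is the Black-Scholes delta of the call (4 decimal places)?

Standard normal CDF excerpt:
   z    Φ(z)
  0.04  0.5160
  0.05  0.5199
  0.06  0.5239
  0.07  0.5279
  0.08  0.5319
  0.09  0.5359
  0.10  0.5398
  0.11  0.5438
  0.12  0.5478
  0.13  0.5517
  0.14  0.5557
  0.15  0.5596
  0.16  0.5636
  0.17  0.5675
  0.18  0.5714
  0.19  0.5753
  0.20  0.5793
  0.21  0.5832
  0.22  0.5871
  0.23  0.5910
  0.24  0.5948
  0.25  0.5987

0.5675

σ√T = 0.32 × 1.0000 = 0.3200
d₁ = [ln(110/114) + (0.04 + 0.32²/2)·1] / 0.3200 = [-0.0357 + 0.0912] / 0.3200 = 0.1734 which rounds to 0.17
N(d₁) = N(0.17) = 0.5675
Δ_call = N(d₁) = 0.5675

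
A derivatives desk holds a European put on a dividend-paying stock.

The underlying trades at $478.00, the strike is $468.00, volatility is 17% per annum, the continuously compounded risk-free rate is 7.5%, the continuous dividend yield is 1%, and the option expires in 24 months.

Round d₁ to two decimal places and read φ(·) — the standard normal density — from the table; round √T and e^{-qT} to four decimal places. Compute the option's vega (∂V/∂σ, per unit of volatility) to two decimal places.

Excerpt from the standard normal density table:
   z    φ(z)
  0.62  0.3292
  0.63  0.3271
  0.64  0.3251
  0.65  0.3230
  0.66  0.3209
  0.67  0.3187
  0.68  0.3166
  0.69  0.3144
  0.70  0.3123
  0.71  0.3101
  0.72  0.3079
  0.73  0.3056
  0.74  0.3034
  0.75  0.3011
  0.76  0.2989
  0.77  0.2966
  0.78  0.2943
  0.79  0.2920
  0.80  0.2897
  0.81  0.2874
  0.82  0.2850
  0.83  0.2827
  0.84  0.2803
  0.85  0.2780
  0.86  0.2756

199.51

T = 2;  σ√T = 0.2404
d₁ = [ln(478/468) + (0.075 − 0.01 + ½·0.17²)·2] / (σ√T) = (0.0211 + 0.1589) / 0.2404 = 0.7489 ≈ 0.75
√T = √2 = 1.4142
φ(d₁) = φ(0.75) = 0.3011
exp(−qT) = exp(−0.01·2) = 0.9802
vega = S·exp(−qT)·φ(d₁)·√T = 478·0.9802·0.3011·1.4142 = 199.5098
(Vega is the same for a European call and put with the same parameters.)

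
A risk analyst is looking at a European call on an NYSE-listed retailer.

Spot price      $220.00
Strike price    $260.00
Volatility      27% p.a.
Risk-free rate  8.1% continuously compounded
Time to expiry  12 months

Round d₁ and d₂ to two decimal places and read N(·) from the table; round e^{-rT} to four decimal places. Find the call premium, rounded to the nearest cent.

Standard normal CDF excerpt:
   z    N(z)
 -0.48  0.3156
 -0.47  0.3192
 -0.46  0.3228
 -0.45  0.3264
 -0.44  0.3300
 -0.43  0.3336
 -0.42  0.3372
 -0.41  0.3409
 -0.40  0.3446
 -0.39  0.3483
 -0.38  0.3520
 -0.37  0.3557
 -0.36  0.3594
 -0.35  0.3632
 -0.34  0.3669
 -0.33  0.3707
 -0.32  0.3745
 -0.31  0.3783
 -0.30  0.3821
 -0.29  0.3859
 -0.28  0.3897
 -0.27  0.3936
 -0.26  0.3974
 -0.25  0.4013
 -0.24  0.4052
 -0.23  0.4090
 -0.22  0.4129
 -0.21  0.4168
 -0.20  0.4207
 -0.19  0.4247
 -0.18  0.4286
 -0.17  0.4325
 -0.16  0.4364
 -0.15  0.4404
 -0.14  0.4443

T = 1;  σ√T = 0.2700
d₁ = [ln(220/260) + (0.081 + 0.27²/2)·1] / 0.2700 = [-0.1671 + 0.1174] / 0.2700 = -0.1837 ⇒ -0.18
d₂ = d₁ − σ√T = -0.1837 − 0.2700 = -0.4537 ⇒ -0.45
e^(−rT) = e^(−0.081·1) = 0.9222
C = 220·N(-0.18) − 260·0.9222·N(-0.45) = 220·0.4286 − 260·0.9222·0.3264 = 94.2920 − 78.2616 = 16.0304

$16.03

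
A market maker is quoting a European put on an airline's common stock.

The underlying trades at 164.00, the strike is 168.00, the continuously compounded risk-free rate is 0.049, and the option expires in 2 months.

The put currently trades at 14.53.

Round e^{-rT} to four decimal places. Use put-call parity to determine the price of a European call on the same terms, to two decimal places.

11.89

e^(−rT) = e^(−0.049·0.1667) = 0.9919
Put-call parity: C − P = S − K·e^(−rT) = 164 − 168·0.9919 = 164 − 166.6392 = -2.6392
C = P + (C − P) = 14.53 + (-2.6392) = 11.8908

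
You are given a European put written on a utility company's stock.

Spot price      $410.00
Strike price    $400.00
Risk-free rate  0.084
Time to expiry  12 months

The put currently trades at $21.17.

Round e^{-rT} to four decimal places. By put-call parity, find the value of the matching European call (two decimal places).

exp(−rT) = exp(−0.084·1) = 0.9194
Put-call parity: C − P = S − K·e^(−rT) = 410 − 400·0.9194 = 410 − 367.7600 = 42.2400
C = P + (C − P) = 21.17 + (42.2400) = 63.4100

$63.41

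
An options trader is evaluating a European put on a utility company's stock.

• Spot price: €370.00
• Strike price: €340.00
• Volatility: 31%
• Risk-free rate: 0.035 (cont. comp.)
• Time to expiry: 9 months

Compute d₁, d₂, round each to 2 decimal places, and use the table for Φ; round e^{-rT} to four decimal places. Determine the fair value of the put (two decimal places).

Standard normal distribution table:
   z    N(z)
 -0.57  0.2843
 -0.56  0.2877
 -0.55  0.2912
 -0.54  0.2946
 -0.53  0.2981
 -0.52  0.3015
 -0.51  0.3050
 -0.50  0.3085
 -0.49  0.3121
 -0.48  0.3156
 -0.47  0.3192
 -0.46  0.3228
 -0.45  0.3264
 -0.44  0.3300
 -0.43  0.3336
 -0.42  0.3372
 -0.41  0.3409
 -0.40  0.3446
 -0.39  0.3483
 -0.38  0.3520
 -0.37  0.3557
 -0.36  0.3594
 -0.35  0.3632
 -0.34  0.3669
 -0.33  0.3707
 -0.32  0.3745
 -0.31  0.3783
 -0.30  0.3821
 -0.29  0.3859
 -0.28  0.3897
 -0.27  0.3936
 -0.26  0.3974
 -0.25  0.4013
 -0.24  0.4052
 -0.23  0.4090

σ√T = 0.31·√0.75 = 0.2685
d₁ = [ln(370/340) + (0.035 + 0.31²/2)·0.75] / 0.2685 = [0.0846 + 0.0623] / 0.2685 = 0.5470 ≈ 0.55
d₂ = d₁ − σ√T = 0.5470 − 0.2685 = 0.2785 ≈ 0.28
e^(−rT) = e^(−0.035·0.75) = 0.9741
N(−d₂) = N(-0.28) = 0.3897;  N(−d₁) = N(-0.55) = 0.2912
P = 340·0.9741·0.3897 − 370·0.2912 = 129.0663 − 107.7440 = 21.3223

€21.32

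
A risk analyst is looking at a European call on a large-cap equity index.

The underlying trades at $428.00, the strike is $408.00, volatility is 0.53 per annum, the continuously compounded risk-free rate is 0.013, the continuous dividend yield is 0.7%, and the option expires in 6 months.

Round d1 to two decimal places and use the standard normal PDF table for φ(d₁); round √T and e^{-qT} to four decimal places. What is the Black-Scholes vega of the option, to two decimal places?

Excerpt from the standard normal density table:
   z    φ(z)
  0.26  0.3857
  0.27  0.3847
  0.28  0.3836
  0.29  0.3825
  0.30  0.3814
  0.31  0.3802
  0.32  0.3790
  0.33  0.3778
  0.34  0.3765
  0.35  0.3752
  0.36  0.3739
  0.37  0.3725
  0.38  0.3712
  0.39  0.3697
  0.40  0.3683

σ√T = 0.53·√0.5 = 0.3748
d₁ = [ln(428/408) + (0.013 − 0.007 + 0.53²/2)·0.5] / 0.3748 = [0.0479 + 0.0732] / 0.3748 = 0.3231 ≈ 0.32
√T = √0.5 = 0.7071
φ(d₁) = φ(0.32) = 0.3790
e^(−qT) = e^(−0.007·0.5) = 0.9965
vega = S·e^(−qT)·φ(d₁)·√T = 428·0.9965·0.3790·0.7071 = 114.2987
(The put has the same vega.)

114.30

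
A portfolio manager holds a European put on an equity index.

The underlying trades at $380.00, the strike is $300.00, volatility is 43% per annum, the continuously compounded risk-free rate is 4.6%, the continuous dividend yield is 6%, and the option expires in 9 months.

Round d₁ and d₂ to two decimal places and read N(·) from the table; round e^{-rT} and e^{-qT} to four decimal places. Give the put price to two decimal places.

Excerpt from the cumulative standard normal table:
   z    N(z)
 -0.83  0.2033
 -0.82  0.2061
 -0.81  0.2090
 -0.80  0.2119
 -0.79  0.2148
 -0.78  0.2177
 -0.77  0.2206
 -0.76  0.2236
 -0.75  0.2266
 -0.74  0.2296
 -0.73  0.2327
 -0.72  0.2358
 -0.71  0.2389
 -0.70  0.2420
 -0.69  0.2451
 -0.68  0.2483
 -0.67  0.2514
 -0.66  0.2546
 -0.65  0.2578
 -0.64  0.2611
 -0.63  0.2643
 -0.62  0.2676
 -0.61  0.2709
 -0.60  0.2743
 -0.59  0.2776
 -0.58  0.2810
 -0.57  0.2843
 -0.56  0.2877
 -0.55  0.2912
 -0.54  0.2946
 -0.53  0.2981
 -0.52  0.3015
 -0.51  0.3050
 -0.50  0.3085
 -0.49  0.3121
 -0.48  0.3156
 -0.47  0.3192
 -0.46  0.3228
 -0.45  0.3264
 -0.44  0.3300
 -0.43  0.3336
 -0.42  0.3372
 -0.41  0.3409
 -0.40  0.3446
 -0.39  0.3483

$19.70

σ√T = 0.43 × 0.8660 = 0.3724
d₁ = [ln(380/300) + (0.046 − 0.06 + 0.43²/2)·0.75] / 0.3724 = [0.2364 + 0.0588] / 0.3724 = 0.7928 ⇒ 0.79
d₂ = d₁ − σ√T = 0.7928 − 0.3724 = 0.4204 ⇒ 0.42
e^(−qT) = e^(−0.06·0.75) = 0.9560;  e^(−rT) = e^(−0.046·0.75) = 0.9661
N(−d₂) = N(-0.42) = 0.3372;  N(−d₁) = N(-0.79) = 0.2148
P = 300·0.9661·0.3372 − 380·0.9560·0.2148 = 97.7307 − 78.0325 = 19.6981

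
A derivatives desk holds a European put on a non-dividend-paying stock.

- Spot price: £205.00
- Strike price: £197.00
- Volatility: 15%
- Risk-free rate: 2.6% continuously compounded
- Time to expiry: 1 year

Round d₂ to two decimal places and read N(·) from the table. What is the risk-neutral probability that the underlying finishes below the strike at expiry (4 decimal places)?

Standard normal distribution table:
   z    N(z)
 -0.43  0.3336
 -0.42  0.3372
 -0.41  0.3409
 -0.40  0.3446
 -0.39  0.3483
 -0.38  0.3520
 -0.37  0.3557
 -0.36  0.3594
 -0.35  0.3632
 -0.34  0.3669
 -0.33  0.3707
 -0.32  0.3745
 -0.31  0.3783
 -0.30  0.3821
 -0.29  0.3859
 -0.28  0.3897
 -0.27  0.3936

σ√T = 0.15 × 1.0000 = 0.1500
ln(S/K) + (r + σ²/2)T = ln(205/197) + (0.026 + 0.15²/2)·1 = 0.0398 + 0.0372 = 0.0771
d₁ = 0.0771 / 0.1500 = 0.5137 → 0.51
d₂ = d₁ − σ√T = 0.5137 − 0.1500 = 0.3637 → 0.36
Pr(exercise) under Q = N(−d₂) = N(-0.36) = 0.3594

0.3594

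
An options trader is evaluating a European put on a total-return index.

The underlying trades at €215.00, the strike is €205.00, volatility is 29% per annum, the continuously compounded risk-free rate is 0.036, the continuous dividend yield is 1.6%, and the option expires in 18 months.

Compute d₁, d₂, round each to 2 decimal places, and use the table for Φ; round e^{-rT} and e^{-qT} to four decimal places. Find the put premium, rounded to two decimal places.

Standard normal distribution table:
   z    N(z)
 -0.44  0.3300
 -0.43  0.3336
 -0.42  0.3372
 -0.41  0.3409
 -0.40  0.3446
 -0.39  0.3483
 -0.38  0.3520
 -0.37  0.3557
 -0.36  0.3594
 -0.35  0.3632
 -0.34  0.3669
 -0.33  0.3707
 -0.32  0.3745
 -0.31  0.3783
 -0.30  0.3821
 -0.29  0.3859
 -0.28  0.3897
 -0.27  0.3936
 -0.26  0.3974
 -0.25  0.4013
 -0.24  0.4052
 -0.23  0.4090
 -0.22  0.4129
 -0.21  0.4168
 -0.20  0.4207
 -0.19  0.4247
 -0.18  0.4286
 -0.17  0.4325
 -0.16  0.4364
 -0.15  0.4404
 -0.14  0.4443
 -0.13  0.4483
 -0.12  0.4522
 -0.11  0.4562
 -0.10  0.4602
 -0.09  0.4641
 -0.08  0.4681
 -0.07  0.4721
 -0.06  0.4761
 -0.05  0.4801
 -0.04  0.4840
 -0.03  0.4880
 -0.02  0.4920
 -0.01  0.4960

€21.67

T = 1.5;  σ√T = 0.3552
d₁ = [ln(215/205) + (0.036 − 0.016 + ½·0.29²)·1.5] / (σ√T) = (0.0476 + 0.0931) / 0.3552 = 0.3962 ≈ 0.40
d₂ = 0.3962 − 0.3552 = 0.0410 ≈ 0.04
e^(−qT) = e^(−0.016·1.5) = 0.9763;  e^(−rT) = e^(−0.036·1.5) = 0.9474
N(−d₂) = N(-0.04) = 0.4840;  N(−d₁) = N(-0.40) = 0.3446
P = 205·0.9474·0.4840 − 215·0.9763·0.3446 = 94.0010 − 72.3331 = 21.6679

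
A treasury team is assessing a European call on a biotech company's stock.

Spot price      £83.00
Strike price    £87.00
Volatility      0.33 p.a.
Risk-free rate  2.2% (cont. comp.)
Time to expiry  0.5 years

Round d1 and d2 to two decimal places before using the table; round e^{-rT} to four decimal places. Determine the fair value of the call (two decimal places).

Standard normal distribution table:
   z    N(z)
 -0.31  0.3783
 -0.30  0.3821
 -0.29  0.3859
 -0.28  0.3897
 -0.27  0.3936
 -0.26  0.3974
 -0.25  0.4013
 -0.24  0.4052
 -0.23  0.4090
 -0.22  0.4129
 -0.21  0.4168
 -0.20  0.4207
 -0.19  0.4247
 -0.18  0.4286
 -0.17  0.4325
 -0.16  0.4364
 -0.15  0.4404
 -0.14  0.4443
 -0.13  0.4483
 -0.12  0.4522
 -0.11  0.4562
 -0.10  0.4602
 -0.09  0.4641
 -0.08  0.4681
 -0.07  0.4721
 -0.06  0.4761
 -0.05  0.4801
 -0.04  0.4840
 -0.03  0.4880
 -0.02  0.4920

T = 0.5;  σ√T = 0.2333
d₁ = [ln(83/87) + (0.022 + 0.33²/2)·0.5] / 0.2333 = [-0.0471 + 0.0382] / 0.2333 = -0.0379 ≈ -0.04
d₂ = d₁ − σ√T = -0.0379 − 0.2333 = -0.2712 ≈ -0.27
e^(−rT) = e^(−0.022·0.5) = 0.9891
C = 83·N(-0.04) − 87·0.9891·N(-0.27) = 83·0.4840 − 87·0.9891·0.3936 = 40.1720 − 33.8699 = 6.3021

£6.30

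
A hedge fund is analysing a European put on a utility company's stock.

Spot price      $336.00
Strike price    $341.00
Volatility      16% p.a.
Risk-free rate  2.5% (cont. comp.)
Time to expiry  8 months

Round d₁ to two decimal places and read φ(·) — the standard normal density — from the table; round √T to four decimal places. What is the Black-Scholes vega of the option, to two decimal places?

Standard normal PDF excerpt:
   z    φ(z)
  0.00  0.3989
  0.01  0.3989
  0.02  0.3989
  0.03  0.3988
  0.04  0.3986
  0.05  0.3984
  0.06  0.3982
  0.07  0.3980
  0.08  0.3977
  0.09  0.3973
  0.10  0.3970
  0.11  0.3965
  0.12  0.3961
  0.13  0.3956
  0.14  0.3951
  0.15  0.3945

σ√T = 0.16·√0.6667 = 0.1306
d₁ = [ln(336/341) + (0.025 + ½·0.16²)·0.6667] / (σ√T) = (-0.0148 + 0.0252) / 0.1306 = 0.0798 ⇒ 0.08
√T = √0.6667 = 0.8165
φ(d₁) = φ(0.08) = 0.3977
vega = S·φ(d₁)·√T = 336·0.3977·0.8165 = 109.1066

109.11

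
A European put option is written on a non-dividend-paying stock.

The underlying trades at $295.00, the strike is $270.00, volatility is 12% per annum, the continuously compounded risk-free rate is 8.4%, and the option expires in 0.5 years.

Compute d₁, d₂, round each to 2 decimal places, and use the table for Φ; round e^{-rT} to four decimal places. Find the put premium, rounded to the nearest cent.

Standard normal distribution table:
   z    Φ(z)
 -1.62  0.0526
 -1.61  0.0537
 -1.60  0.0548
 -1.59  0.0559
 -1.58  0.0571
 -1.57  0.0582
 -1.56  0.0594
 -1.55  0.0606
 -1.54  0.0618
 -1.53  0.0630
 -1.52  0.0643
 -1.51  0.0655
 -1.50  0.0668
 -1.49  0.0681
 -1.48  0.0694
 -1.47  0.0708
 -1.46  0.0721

$0.45

σ√T = 0.12·√0.5 = 0.0849
ln(S/K) + (r + σ²/2)T = ln(295/270) + (0.084 + 0.12²/2)·0.5 = 0.0886 + 0.0456 = 0.1342
d₁ = 0.1342 / 0.0849 = 1.5810 ≈ 1.58
d₂ = d₁ − σ√T = 1.5810 − 0.0849 = 1.4962 ≈ 1.50
e^(−rT) = e^(−0.084·0.5) = 0.9589
N(−d₂) = N(-1.50) = 0.0668;  N(−d₁) = N(-1.58) = 0.0571
P = 270·0.9589·0.0668 − 295·0.0571 = 17.2947 − 16.8445 = 0.4502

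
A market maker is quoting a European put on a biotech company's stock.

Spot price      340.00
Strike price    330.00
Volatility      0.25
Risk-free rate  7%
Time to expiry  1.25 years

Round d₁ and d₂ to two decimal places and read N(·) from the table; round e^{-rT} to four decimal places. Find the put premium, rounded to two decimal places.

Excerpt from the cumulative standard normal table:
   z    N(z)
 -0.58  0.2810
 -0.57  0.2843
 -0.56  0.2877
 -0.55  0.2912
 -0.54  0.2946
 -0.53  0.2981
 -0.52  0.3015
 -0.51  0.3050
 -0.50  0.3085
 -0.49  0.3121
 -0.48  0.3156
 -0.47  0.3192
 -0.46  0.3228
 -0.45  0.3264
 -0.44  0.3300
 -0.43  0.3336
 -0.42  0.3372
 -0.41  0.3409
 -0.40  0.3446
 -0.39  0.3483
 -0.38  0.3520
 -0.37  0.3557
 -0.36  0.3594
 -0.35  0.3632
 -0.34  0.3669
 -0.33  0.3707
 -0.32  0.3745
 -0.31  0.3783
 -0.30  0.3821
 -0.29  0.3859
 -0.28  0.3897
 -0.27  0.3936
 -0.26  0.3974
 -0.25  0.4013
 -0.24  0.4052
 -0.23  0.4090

T = 1.25;  σ√T = 0.2795
d₁ = [ln(340/330) + (0.07 + 0.25²/2)·1.25] / 0.2795 = [0.0299 + 0.1266] / 0.2795 = 0.5596 → 0.56
d₂ = d₁ − σ√T = 0.5596 − 0.2795 = 0.2801 → 0.28
exp(−rT) = exp(−0.07·1.25) = 0.9162
N(−d₂) = N(-0.28) = 0.3897;  N(−d₁) = N(-0.56) = 0.2877
P = 330·0.9162·0.3897 − 340·0.2877 = 117.8242 − 97.8180 = 20.0062

20.01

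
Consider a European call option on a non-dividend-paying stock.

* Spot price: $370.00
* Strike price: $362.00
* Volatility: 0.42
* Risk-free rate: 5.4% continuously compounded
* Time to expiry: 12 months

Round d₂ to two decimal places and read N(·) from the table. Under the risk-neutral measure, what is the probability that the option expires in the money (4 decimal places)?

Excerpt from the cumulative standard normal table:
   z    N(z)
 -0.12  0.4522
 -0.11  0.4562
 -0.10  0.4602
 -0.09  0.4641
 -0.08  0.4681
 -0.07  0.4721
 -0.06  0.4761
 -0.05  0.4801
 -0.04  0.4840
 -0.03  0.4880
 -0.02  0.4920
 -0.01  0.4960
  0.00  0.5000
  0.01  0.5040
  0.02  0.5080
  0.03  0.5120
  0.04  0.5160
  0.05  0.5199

0.4880

T = 1;  σ√T = 0.4200
d₁ = [ln(370/362) + (0.054 + 0.42²/2)·1] / 0.4200 = [0.0219 + 0.1422] / 0.4200 = 0.3906 → 0.39
d₂ = d₁ − σ√T = 0.3906 − 0.4200 = -0.0294 → -0.03
Pr(exercise) under Q = N(d₂) = 0.4880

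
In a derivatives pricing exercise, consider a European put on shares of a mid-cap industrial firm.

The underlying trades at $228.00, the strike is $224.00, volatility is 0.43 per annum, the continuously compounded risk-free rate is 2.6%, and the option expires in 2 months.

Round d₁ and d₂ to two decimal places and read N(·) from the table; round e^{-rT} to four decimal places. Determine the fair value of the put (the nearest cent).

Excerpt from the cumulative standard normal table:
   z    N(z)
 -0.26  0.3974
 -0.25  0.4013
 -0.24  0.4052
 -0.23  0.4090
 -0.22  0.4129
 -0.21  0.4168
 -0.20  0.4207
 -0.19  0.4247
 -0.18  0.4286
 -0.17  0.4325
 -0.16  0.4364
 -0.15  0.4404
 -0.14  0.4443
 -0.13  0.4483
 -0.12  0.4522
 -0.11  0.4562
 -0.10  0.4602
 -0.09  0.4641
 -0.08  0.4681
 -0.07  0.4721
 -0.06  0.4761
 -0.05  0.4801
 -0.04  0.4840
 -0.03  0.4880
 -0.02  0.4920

σ√T = 0.43·√0.1667 = 0.1755
ln(S/K) + (r + σ²/2)T = ln(228/224) + (0.026 + 0.43²/2)·0.1667 = 0.0177 + 0.0197 = 0.0374
d₁ = 0.0374 / 0.1755 = 0.2133 ≈ 0.21
d₂ = d₁ − σ√T = 0.2133 − 0.1755 = 0.0377 ≈ 0.04
exp(−rT) = exp(−0.026·0.1667) = 0.9957
P = 224·0.9957·N(-0.04) − 228·N(-0.21) = 224·0.9957·0.4840 − 228·0.4168 = 107.9498 − 95.0304 = 12.9194

$12.92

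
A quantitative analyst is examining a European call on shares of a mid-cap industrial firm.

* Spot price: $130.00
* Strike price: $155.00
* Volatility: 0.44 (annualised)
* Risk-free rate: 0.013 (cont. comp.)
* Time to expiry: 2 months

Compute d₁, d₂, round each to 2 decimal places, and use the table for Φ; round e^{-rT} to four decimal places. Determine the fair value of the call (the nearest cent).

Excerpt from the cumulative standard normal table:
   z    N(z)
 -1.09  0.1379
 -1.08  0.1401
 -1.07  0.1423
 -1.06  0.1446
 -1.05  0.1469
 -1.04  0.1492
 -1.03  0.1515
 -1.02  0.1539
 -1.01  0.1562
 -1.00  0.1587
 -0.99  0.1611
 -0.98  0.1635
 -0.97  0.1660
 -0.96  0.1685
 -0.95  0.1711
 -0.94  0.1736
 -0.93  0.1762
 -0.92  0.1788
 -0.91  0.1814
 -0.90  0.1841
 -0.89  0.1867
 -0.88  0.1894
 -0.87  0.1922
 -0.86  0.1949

σ√T = 0.44·√0.1667 = 0.1796
d₁ = [ln(130/155) + (0.013 + 0.44²/2)·0.1667] / 0.1796 = [-0.1759 + 0.0183] / 0.1796 = -0.8773 which rounds to -0.88
d₂ = d₁ − σ√T = -0.8773 − 0.1796 = -1.0569 which rounds to -1.06
e^(−rT) = e^(−0.013·0.1667) = 0.9978
C = 130·N(-0.88) − 155·0.9978·N(-1.06) = 130·0.1894 − 155·0.9978·0.1446 = 24.6220 − 22.3637 = 2.2583

$2.26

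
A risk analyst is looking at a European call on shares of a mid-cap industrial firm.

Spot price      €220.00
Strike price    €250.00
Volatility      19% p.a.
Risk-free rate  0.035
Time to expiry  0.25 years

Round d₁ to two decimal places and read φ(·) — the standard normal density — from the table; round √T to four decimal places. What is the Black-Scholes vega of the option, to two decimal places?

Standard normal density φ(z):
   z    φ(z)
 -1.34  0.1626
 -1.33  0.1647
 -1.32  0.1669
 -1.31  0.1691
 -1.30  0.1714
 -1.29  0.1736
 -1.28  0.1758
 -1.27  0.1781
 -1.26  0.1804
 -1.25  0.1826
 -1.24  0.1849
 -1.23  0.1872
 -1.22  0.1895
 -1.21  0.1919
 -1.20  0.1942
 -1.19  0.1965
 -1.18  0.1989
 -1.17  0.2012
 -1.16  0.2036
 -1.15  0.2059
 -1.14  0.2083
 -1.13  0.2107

σ√T = 0.19·√0.25 = 0.0950
d₁ = [ln(220/250) + (0.035 + 0.19²/2)·0.25] / 0.0950 = [-0.1278 + 0.0133] / 0.0950 = -1.2060 → -1.21
√T = √0.25 = 0.5000
φ(d₁) = φ(-1.21) = 0.1919
vega = S·φ(d₁)·√T = 220·0.1919·0.5000 = 21.1090
(The put has the same vega.)

21.11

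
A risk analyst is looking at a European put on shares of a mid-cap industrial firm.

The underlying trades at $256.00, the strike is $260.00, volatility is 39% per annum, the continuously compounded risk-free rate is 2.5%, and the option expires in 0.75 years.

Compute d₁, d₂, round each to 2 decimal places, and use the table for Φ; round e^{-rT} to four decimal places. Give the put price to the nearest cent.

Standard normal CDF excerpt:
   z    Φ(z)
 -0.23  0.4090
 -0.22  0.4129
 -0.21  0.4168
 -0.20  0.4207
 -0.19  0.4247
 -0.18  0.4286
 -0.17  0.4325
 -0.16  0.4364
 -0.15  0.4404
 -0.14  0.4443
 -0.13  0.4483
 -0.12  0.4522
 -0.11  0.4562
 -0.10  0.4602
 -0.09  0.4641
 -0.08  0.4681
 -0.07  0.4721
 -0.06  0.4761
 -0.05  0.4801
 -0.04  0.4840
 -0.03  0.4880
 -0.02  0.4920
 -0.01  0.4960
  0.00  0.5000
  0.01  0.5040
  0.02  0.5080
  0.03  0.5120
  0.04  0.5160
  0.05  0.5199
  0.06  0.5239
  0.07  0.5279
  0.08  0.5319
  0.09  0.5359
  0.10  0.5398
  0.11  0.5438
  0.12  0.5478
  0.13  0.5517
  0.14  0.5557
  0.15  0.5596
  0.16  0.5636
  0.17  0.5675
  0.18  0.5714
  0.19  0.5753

$34.09

T = 0.75;  σ√T = 0.3377
d₁ = [ln(256/260) + (0.025 + ½·0.39²)·0.75] / (σ√T) = (-0.0155 + 0.0758) / 0.3377 = 0.1785 ≈ 0.18
d₂ = 0.1785 − 0.3377 = -0.1593 ≈ -0.16
exp(−rT) = exp(−0.025·0.75) = 0.9814
N(−d₂) = N(0.16) = 0.5636;  N(−d₁) = N(-0.18) = 0.4286
P = 260·0.9814·0.5636 − 256·0.4286 = 143.8104 − 109.7216 = 34.0888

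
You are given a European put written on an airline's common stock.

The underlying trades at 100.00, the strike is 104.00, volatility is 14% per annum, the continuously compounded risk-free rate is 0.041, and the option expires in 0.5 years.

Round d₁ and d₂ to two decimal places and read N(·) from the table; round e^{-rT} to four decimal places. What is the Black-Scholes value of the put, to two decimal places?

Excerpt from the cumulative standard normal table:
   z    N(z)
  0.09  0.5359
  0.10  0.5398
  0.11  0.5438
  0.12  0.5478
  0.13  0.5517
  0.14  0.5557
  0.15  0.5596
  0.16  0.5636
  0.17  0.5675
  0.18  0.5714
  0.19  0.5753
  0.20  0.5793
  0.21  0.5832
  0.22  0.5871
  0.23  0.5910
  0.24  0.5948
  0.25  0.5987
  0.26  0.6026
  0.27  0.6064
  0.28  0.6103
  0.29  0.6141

σ√T = 0.14·√0.5 = 0.0990
d₁ = [ln(100/104) + (0.041 + ½·0.14²)·0.5] / (σ√T) = (-0.0392 + 0.0254) / 0.0990 = -0.1396 ⇒ -0.14
d₂ = -0.1396 − 0.0990 = -0.2386 ⇒ -0.24
exp(−rT) = exp(−0.041·0.5) = 0.9797
P = 104·0.9797·N(0.24) − 100·N(0.14) = 104·0.9797·0.5948 − 100·0.5557 = 60.6035 − 55.5700 = 5.0335

5.03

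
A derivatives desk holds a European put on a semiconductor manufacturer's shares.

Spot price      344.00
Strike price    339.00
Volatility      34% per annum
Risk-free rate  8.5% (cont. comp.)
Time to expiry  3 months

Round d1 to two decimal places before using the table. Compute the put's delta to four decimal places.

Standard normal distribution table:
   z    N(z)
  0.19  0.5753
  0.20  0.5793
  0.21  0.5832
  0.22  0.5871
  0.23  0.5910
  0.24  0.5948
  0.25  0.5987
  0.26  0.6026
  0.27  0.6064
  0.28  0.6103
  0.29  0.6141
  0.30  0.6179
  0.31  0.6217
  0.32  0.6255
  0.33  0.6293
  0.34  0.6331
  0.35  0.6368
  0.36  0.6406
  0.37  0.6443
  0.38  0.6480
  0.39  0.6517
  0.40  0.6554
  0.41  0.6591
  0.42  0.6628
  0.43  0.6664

σ√T = 0.34 × 0.5000 = 0.1700
d₁ = [ln(344/339) + (0.085 + 0.34²/2)·0.25] / 0.1700 = [0.0146 + 0.0357] / 0.1700 = 0.2961 ≈ 0.30
N(d₁) = N(0.30) = 0.6179
Δ_put = N(d₁) − 1 = 0.6179 − 1 = -0.3821

-0.3821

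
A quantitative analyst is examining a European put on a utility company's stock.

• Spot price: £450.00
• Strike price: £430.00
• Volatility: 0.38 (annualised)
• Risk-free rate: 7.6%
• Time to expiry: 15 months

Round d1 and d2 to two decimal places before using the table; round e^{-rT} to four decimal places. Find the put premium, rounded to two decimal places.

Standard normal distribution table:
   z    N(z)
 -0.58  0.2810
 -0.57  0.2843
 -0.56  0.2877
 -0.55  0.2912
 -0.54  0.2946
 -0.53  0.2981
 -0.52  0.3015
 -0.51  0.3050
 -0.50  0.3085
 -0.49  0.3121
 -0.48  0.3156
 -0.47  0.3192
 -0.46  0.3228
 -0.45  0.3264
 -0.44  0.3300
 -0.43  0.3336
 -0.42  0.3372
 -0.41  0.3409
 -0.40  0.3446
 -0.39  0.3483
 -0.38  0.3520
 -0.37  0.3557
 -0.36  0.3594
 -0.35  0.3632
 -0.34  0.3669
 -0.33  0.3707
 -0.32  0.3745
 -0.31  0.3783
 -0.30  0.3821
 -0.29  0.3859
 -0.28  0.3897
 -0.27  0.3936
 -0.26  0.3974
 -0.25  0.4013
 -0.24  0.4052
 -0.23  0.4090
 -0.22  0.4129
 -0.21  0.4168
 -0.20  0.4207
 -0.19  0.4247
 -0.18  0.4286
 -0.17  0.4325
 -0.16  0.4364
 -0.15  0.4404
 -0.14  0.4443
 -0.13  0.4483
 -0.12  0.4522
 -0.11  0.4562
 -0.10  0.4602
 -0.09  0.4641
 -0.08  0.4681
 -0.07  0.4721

£44.26

T = 1.25;  σ√T = 0.4249
d₁ = [ln(450/430) + (0.076 + 0.38²/2)·1.25] / 0.4249 = [0.0455 + 0.1852] / 0.4249 = 0.5430 → 0.54
d₂ = d₁ − σ√T = 0.5430 − 0.4249 = 0.1182 → 0.12
e^(−rT) = e^(−0.076·1.25) = 0.9094
N(−d₂) = N(-0.12) = 0.4522;  N(−d₁) = N(-0.54) = 0.2946
P = 430·0.9094·0.4522 − 450·0.2946 = 176.8292 − 132.5700 = 44.2592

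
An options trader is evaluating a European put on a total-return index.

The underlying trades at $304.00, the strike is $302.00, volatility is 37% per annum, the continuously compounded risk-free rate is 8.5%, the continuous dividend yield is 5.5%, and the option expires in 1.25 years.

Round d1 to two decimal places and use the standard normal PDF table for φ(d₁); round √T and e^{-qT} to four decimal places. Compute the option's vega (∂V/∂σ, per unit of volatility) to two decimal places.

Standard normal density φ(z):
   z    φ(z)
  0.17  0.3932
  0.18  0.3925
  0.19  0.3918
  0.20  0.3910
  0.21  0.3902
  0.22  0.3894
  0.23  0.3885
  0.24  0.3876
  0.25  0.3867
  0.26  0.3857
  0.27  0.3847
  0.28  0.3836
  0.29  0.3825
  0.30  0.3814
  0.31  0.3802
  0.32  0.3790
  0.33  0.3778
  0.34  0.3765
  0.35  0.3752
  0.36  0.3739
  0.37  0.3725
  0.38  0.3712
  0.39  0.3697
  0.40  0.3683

120.64

σ√T = 0.37 × 1.1180 = 0.4137
ln(S/K) + (r − q + σ²/2)T = ln(304/302) + (0.085 − 0.055 + 0.37²/2)·1.25 = 0.0066 + 0.1231 = 0.1297
d₁ = 0.1297 / 0.4137 = 0.3134 → 0.31
√T = √1.25 = 1.1180
φ(d₁) = φ(0.31) = 0.3802
exp(−qT) = exp(−0.055·1.25) = 0.9336
vega = S·exp(−qT)·φ(d₁)·√T = 304·0.9336·0.3802·1.1180 = 120.6392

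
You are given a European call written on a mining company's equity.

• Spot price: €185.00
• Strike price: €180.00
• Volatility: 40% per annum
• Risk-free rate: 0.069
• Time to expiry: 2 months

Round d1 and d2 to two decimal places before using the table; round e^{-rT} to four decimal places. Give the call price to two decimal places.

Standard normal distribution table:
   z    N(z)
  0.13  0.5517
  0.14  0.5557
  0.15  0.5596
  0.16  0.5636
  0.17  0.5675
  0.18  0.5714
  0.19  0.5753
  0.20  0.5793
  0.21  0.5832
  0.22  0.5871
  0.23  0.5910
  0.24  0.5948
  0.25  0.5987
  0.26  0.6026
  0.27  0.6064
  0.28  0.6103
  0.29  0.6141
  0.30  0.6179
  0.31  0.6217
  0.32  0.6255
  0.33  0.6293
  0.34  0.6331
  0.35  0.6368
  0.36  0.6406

€15.43

σ√T = 0.4·√0.1667 = 0.1633
ln(S/K) + (r + σ²/2)T = ln(185/180) + (0.069 + 0.4²/2)·0.1667 = 0.0274 + 0.0248 = 0.0522
d₁ = 0.0522 / 0.1633 = 0.3199 which rounds to 0.32
d₂ = d₁ − σ√T = 0.3199 − 0.1633 = 0.1566 which rounds to 0.16
exp(−rT) = exp(−0.069·0.1667) = 0.9886
N(d₁) = N(0.32) = 0.6255;  N(d₂) = N(0.16) = 0.5636
C = 185·0.6255 − 180·0.9886·0.5636 = 115.7175 − 100.2915 = 15.4260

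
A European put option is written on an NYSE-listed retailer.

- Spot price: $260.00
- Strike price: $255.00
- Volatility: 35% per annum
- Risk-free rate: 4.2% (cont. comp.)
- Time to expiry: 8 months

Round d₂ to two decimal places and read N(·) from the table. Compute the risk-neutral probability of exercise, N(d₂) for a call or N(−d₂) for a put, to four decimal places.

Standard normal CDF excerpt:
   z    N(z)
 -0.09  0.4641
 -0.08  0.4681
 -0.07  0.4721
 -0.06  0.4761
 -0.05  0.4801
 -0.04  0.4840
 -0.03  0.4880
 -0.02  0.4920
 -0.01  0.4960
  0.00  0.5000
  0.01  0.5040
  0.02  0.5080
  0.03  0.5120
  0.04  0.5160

T = 0.6667;  σ√T = 0.2858
d₁ = [ln(260/255) + (0.042 + 0.35²/2)·0.6667] / 0.2858 = [0.0194 + 0.0688] / 0.2858 = 0.3088 which rounds to 0.31
d₂ = d₁ − σ√T = 0.3088 − 0.2858 = 0.0230 which rounds to 0.02
Risk-neutral Pr[S_T < K] = N(−d₂) = N(-0.02) = 0.4920

0.4920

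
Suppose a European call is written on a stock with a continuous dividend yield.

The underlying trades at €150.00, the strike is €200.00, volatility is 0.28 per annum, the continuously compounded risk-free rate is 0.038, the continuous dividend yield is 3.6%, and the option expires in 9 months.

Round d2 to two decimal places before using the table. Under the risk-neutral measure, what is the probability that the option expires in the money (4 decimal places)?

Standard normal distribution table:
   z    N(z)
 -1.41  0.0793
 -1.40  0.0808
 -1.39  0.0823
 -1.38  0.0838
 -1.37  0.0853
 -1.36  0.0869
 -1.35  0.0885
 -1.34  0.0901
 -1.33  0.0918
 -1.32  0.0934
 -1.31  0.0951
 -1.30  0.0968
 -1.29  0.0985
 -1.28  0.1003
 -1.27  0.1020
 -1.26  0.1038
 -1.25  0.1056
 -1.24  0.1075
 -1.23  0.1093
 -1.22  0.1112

0.0968

σ√T = 0.28 × 0.8660 = 0.2425
d₁ = [ln(150/200) + (0.038 − 0.036 + 0.28²/2)·0.75] / 0.2425 = [-0.2877 + 0.0309] / 0.2425 = -1.0590 ⇒ -1.06
d₂ = d₁ − σ√T = -1.0590 − 0.2425 = -1.3014 ⇒ -1.30
Risk-neutral Pr[S_T > K] = N(d₂) = N(-1.30) = 0.0968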